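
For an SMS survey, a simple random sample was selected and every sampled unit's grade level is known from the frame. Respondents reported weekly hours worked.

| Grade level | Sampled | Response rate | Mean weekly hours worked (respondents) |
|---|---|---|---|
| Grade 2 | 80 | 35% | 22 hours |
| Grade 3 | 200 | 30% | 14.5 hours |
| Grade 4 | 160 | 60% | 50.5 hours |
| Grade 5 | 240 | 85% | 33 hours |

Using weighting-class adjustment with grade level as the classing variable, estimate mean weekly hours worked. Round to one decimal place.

30.4

Weighting each respondent by the inverse class response rate inflates each class back to its sampled size, so the class weight is n_sampled:
  Grade 2: 80 × 22 = 1760
  Grade 3: 200 × 14.5 = 2900
  Grade 4: 160 × 50.5 = 8080
  Grade 5: 240 × 33 = 7920
Adjusted estimate = 20,660 / 680 = 30.3824 → 30.4.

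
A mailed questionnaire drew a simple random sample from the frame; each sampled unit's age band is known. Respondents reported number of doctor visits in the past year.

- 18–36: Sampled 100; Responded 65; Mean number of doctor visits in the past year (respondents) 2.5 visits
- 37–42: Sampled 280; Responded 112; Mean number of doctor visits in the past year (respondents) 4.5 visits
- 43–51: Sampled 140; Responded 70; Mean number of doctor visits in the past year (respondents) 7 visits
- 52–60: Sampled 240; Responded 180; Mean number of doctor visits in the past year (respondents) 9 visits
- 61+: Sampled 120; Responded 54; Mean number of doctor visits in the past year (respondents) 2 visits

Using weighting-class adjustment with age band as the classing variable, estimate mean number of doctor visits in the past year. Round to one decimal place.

Class response rates: 18–36 65/100 = 65%, 37–42 112/280 = 40%, 43–51 70/140 = 50%, 52–60 180/240 = 75%, 61+ 54/120 = 45%.
With weight = n_sampled/n_responded per class, the weighted class total is n_sampled:
  18–36: 100 × 2.5 = 250
  37–42: 280 × 4.5 = 1260
  43–51: 140 × 7 = 980
  52–60: 240 × 9 = 2160
  61+: 120 × 2 = 240
Adjusted estimate = 4890 / 880 = 5.55682 → 5.6.

5.6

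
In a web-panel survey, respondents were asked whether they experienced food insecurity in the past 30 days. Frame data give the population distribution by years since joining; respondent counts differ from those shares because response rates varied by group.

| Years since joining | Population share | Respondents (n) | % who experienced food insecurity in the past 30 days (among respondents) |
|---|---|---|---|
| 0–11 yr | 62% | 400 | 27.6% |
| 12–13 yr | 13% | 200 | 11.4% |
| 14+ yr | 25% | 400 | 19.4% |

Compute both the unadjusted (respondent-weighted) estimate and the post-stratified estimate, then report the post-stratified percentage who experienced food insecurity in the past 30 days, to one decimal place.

23.4%

Naive respondent-only estimate (weights = respondent counts):
  (400/1000)×27.6 + (200/1000)×11.4 + (400/1000)×19.4 = 21.08%
Reweighting by population years since joining shares:
  0.62×27.6 + 0.13×11.4 + 0.25×19.4 = 23.444%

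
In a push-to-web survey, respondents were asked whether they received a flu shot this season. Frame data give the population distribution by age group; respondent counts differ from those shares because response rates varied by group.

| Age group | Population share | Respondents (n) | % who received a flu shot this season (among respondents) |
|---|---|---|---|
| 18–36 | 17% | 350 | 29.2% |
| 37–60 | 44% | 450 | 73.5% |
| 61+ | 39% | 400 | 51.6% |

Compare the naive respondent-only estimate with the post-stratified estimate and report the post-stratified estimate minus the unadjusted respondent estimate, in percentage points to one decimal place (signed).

Unadjusted (pooled respondent) estimate weights by respondent counts:
  (350/1200)×29.2 + (450/1200)×73.5 + (400/1200)×51.6 = 53.2792%
Post-stratified estimate weights by population shares:
  0.17×29.2 + 0.44×73.5 + 0.39×51.6 = 57.428%
Difference = 57.428 − 53.2792 = 4.1488 pp.

+4.1 percentage points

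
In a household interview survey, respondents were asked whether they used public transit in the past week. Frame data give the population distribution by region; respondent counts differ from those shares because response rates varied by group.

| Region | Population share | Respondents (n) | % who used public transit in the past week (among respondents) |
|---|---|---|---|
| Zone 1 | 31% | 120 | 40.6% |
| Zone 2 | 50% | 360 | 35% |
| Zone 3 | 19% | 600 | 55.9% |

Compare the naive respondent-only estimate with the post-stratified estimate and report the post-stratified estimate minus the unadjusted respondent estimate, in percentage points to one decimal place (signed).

Naive respondent-only estimate (weights = respondent counts):
  (120/1080)×40.6 + (360/1080)×35 + (600/1080)×55.9 = 47.2333%
Post-stratifying to population shares instead:
  0.31×40.6 + 0.5×35 + 0.19×55.9 = 40.707%
Difference = 40.707 − 47.2333 = -6.5263 pp.

-6.5 percentage points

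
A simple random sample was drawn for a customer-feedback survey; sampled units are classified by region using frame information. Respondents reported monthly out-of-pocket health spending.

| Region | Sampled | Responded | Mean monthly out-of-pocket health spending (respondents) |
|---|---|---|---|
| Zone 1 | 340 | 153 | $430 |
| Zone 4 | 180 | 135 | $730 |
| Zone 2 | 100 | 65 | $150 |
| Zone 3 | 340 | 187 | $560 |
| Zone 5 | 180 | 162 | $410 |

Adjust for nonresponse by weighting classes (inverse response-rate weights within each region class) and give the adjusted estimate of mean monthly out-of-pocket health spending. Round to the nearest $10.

$490

Class response rates: Zone 1 153/340 = 45%, Zone 4 135/180 = 75%, Zone 2 65/100 = 65%, Zone 3 187/340 = 55%, Zone 5 162/180 = 90%.
With weight = n_sampled/n_responded per class, the weighted class total is n_sampled:
  Zone 1: 340 × 430 = 146,200
  Zone 4: 180 × 730 = 131,400
  Zone 2: 100 × 150 = 15,000
  Zone 3: 340 × 560 = 190,400
  Zone 5: 180 × 410 = 73,800
Adjusted estimate = 556,800 / 1,140 = 488.421 → $490.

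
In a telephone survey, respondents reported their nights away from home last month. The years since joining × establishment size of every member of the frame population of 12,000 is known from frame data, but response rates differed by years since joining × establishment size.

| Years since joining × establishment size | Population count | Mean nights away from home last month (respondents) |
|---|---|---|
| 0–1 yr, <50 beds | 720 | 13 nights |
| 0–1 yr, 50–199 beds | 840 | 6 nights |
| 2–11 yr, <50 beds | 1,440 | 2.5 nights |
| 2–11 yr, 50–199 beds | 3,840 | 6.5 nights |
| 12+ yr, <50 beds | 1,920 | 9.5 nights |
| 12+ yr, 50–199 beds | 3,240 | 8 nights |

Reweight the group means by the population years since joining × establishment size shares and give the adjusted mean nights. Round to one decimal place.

Reweight to the known years since joining × establishment size distribution:
  0–1 yr, <50 beds: (720/12,000) × 13 = 0.78
  0–1 yr, 50–199 beds: (840/12,000) × 6 = 0.42
  2–11 yr, <50 beds: (1,440/12,000) × 2.5 = 0.3
  2–11 yr, 50–199 beds: (3,840/12,000) × 6.5 = 2.08
  12+ yr, <50 beds: (1,920/12,000) × 9.5 = 1.52
  12+ yr, 50–199 beds: (3,240/12,000) × 8 = 2.16
Post-stratified estimate = 7.26 → 7.3.

7.3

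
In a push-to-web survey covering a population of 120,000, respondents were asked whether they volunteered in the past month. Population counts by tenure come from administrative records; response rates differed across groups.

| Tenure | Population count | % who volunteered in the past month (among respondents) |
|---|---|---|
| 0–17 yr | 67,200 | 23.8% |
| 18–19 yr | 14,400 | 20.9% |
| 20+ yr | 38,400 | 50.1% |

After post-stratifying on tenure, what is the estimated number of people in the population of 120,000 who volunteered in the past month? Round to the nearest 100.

Estimated count per cell = population count × respondent percentage:
  0–17 yr: 67,200 × 23.8% = 15993.6
  18–19 yr: 14,400 × 20.9% = 3009.6
  20+ yr: 38,400 × 50.1% = 19238.4
Estimated total = 38241.6 → 38,200.

38,200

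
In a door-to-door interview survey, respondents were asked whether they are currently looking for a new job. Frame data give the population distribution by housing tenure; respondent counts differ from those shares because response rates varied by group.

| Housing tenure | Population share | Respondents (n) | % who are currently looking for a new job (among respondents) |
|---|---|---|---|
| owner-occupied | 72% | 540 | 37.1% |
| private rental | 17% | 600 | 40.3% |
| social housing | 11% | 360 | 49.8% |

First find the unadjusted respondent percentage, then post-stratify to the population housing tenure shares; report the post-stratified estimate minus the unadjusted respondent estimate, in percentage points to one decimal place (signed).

Without adjustment, the pooled respondent share is:
  (540/1500)×37.1 + (600/1500)×40.3 + (360/1500)×49.8 = 41.428%
Post-stratifying to population shares instead:
  0.72×37.1 + 0.17×40.3 + 0.11×49.8 = 39.041%
Difference = 39.041 − 41.428 = -2.387 pp.

-2.4 percentage points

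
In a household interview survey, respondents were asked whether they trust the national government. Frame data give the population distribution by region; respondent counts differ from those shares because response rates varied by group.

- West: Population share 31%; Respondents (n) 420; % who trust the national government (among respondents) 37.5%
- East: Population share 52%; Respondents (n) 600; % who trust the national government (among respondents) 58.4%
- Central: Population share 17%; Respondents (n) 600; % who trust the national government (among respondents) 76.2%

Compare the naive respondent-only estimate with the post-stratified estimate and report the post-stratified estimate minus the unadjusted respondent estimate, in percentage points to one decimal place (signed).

Without adjustment, the pooled respondent share is:
  (420/1620)×37.5 + (600/1620)×58.4 + (600/1620)×76.2 = 59.5741%
Post-stratifying to population shares instead:
  0.31×37.5 + 0.52×58.4 + 0.17×76.2 = 54.947%
Difference = 54.947 − 59.5741 = -4.6271 pp.

-4.6 percentage points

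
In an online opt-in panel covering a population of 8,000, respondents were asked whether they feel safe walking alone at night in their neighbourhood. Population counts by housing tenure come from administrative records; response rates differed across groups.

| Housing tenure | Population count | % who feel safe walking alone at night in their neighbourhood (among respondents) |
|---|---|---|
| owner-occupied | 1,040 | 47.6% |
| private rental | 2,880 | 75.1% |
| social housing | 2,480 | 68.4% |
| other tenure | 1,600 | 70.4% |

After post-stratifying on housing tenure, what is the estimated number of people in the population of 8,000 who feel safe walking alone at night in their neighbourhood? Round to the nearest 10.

5,480

Apply each group's respondent rate to its population count:
  owner-occupied: 1,040 × 47.6% = 495.04
  private rental: 2,880 × 75.1% = 2162.88
  social housing: 2,480 × 68.4% = 1696.32
  other tenure: 1,600 × 70.4% = 1126.4
Estimated total = 5480.64 → 5,480.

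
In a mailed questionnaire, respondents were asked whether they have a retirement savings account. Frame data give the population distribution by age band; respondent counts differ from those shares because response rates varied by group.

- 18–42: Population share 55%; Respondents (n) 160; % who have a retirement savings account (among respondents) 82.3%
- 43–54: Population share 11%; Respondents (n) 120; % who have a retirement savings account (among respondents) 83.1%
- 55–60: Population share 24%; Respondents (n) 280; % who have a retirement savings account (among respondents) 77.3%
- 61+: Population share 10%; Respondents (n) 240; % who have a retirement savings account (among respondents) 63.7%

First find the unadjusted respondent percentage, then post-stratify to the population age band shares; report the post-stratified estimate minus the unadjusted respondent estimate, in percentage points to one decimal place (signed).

Without adjustment, the pooled respondent share is:
  (160/800)×82.3 + (120/800)×83.1 + (280/800)×77.3 + (240/800)×63.7 = 75.09%
Reweighting by population age band shares:
  0.55×82.3 + 0.11×83.1 + 0.24×77.3 + 0.1×63.7 = 79.328%
Difference = 79.328 − 75.09 = 4.238 pp.

+4.2 percentage points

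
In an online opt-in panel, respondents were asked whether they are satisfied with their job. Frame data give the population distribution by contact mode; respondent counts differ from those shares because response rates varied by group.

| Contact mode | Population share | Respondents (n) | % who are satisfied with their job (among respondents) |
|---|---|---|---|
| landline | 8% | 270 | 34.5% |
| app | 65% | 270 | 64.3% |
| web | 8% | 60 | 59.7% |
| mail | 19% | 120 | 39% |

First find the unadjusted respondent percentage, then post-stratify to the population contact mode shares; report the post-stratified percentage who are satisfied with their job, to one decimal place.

56.7%

Naive respondent-only estimate (weights = respondent counts):
  (270/720)×34.5 + (270/720)×64.3 + (60/720)×59.7 + (120/720)×39 = 48.525%
Reweighting by population contact mode shares:
  0.08×34.5 + 0.65×64.3 + 0.08×59.7 + 0.19×39 = 56.741%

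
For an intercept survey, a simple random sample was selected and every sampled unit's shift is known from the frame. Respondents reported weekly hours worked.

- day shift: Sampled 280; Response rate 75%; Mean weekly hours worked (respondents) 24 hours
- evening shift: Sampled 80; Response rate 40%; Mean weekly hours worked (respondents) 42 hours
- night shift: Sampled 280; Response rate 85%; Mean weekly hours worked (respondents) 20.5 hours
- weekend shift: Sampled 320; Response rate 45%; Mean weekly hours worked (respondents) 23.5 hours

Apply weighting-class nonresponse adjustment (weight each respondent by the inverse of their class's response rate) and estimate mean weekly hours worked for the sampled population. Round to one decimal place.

Weighting each respondent by the inverse class response rate inflates each class back to its sampled size, so the class weight is n_sampled:
  day shift: 280 × 24 = 6720
  evening shift: 80 × 42 = 3360
  night shift: 280 × 20.5 = 5740
  weekend shift: 320 × 23.5 = 7520
Adjusted estimate = 23,340 / 960 = 24.3125 → 24.3.

24.3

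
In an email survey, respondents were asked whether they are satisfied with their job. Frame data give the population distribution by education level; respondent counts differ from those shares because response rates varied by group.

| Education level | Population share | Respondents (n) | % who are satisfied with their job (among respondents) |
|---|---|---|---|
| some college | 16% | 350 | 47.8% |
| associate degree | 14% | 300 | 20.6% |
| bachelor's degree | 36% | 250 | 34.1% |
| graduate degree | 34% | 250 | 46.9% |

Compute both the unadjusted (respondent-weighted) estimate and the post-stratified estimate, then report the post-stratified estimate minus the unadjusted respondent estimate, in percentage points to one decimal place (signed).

+1.2 percentage points

Unadjusted (pooled respondent) estimate weights by respondent counts:
  (350/1150)×47.8 + (300/1150)×20.6 + (250/1150)×34.1 + (250/1150)×46.9 = 37.5304%
Reweighting by population education level shares:
  0.16×47.8 + 0.14×20.6 + 0.36×34.1 + 0.34×46.9 = 38.754%
Difference = 38.754 − 37.5304 = 1.2236 pp.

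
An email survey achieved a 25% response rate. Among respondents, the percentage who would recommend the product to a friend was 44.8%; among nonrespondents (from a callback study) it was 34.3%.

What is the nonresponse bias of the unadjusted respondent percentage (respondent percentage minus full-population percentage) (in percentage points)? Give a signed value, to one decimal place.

Nonresponse fraction = 1 − 0.25 = 0.75.
Bias = (nonresponse fraction) × (respondent percentage − nonrespondent percentage)
     = 0.75 × (44.8 − 34.3) = 0.75 × 10.5 = 7.875.

+7.9 percentage points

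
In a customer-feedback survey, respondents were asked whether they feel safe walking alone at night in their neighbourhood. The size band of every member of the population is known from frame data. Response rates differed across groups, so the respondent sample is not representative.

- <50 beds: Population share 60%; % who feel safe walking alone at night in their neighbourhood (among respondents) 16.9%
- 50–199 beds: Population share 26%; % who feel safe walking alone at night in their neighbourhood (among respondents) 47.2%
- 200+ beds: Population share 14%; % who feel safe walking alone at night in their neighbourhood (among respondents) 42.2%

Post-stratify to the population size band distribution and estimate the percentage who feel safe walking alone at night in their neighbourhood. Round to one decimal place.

28.3%

Each cell contributes population-share × respondent value:
  <50 beds: 0.6 × 16.9 = 10.14
  50–199 beds: 0.26 × 47.2 = 12.272
  200+ beds: 0.14 × 42.2 = 5.908
Post-stratified estimate = 28.32 → 28.3%.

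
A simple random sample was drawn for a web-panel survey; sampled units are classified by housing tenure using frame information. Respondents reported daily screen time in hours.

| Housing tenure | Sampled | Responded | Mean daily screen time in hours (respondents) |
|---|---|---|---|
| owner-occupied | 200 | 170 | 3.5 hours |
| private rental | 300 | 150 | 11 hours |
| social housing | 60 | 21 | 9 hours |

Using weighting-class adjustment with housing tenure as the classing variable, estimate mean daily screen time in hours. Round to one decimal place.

8.1

Class response rates: owner-occupied 170/200 = 85%, private rental 150/300 = 50%, social housing 21/60 = 35%.
With weight = n_sampled/n_responded per class, the weighted class total is n_sampled:
  owner-occupied: 200 × 3.5 = 700
  private rental: 300 × 11 = 3300
  social housing: 60 × 9 = 540
Adjusted estimate = 4540 / 560 = 8.10714 → 8.1.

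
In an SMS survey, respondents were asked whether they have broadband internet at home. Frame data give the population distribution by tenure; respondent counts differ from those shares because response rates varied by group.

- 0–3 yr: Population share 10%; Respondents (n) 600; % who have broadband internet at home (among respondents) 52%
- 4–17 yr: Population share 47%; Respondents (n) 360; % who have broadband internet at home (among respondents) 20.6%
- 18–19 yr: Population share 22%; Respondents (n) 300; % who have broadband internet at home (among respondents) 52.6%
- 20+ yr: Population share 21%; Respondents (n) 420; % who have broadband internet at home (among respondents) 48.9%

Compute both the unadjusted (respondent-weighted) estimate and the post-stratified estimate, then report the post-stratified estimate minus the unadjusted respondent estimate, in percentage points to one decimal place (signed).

-7.9 percentage points

Naive respondent-only estimate (weights = respondent counts):
  (600/1680)×52 + (360/1680)×20.6 + (300/1680)×52.6 + (420/1680)×48.9 = 44.6036%
Post-stratifying to population shares instead:
  0.1×52 + 0.47×20.6 + 0.22×52.6 + 0.21×48.9 = 36.723%
Difference = 36.723 − 44.6036 = -7.8806 pp.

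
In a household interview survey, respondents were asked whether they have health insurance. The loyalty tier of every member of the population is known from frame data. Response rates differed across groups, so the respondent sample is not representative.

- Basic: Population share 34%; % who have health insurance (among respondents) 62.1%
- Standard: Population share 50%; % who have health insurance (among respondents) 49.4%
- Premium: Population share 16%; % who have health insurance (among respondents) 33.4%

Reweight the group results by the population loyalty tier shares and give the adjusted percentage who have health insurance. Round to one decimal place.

51.2%

Post-stratification weights by population share, not respondent share:
  Basic: 0.34 × 62.1 = 21.114
  Standard: 0.5 × 49.4 = 24.7
  Premium: 0.16 × 33.4 = 5.344
Post-stratified estimate = 51.158 → 51.2%.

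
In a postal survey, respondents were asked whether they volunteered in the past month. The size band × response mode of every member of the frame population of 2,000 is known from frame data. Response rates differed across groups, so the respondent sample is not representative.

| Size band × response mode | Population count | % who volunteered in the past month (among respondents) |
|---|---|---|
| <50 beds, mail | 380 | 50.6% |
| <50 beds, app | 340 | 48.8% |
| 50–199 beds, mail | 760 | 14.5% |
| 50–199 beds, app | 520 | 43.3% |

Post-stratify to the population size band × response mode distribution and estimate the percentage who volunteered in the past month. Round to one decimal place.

34.7%

Weight each group's respondent value by its population share:
  <50 beds, mail: (380/2,000) × 50.6 = 9.614
  <50 beds, app: (340/2,000) × 48.8 = 8.296
  50–199 beds, mail: (760/2,000) × 14.5 = 5.51
  50–199 beds, app: (520/2,000) × 43.3 = 11.258
Post-stratified estimate = 34.678 → 34.7%.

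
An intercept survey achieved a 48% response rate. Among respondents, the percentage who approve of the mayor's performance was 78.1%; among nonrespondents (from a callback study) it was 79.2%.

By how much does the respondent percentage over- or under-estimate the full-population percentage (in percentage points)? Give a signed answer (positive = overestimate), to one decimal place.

-0.6 percentage points

Nonresponse fraction = 1 − 0.48 = 0.52.
Bias = (nonresponse fraction) × (respondent percentage − nonrespondent percentage)
     = 0.52 × (78.1 − 79.2) = 0.52 × -1.1 = -0.572.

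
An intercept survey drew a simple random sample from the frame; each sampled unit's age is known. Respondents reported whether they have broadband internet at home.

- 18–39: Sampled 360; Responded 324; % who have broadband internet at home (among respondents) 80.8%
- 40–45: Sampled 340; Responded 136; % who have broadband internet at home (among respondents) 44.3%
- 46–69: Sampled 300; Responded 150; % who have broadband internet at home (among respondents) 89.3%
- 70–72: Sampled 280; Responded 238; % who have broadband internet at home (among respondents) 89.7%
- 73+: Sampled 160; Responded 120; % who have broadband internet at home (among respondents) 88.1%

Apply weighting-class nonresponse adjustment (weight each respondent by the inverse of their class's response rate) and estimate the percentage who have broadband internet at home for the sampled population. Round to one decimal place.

Class response rates: 18–39 324/360 = 90%, 40–45 136/340 = 40%, 46–69 150/300 = 50%, 70–72 238/280 = 85%, 73+ 120/160 = 75%.
Weighting each respondent by the inverse class response rate inflates each class back to its sampled size, so the class weight is n_sampled:
  18–39: 360 × 80.8 = 29,088
  40–45: 340 × 44.3 = 15062
  46–69: 300 × 89.3 = 26,790
  70–72: 280 × 89.7 = 25,116
  73+: 160 × 88.1 = 14,096
Adjusted estimate = 110,152 / 1,440 = 76.4944 → 76.5%.

76.5%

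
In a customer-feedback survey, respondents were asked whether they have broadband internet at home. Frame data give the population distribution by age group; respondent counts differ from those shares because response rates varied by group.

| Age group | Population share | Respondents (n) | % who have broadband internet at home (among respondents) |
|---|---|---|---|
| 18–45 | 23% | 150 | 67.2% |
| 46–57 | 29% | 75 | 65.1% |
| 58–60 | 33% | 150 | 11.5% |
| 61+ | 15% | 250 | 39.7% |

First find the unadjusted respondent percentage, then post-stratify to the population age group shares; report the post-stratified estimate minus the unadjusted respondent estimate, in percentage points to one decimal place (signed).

+1.5 percentage points

Without adjustment, the pooled respondent share is:
  (150/625)×67.2 + (75/625)×65.1 + (150/625)×11.5 + (250/625)×39.7 = 42.58%
Post-stratified estimate weights by population shares:
  0.23×67.2 + 0.29×65.1 + 0.33×11.5 + 0.15×39.7 = 44.085%
Difference = 44.085 − 42.58 = 1.505 pp.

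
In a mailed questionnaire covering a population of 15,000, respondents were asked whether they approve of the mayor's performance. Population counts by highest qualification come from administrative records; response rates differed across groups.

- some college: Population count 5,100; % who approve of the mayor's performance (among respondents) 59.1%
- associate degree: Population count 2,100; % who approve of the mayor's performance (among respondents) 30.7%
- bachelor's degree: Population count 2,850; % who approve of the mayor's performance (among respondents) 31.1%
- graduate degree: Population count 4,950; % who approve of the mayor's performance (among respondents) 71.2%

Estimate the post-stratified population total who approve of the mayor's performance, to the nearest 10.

8,070

Estimated count per cell = population count × respondent percentage:
  some college: 5,100 × 59.1% = 3014.1
  associate degree: 2,100 × 30.7% = 644.7
  bachelor's degree: 2,850 × 31.1% = 886.35
  graduate degree: 4,950 × 71.2% = 3524.4
Estimated total = 8069.55 → 8,070.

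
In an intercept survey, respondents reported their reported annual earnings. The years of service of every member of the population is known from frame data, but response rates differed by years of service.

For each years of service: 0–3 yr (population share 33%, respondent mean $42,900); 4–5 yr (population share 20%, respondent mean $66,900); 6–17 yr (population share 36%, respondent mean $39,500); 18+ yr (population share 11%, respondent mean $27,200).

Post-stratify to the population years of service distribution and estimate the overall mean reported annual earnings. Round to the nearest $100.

Post-stratification weights by population share, not respondent share:
  0–3 yr: 0.33 × 42,900 = 14,157
  4–5 yr: 0.2 × 66,900 = 13,380
  6–17 yr: 0.36 × 39,500 = 14,220
  18+ yr: 0.11 × 27,200 = 2992
Post-stratified estimate = 44,749 → $44,700.

$44,700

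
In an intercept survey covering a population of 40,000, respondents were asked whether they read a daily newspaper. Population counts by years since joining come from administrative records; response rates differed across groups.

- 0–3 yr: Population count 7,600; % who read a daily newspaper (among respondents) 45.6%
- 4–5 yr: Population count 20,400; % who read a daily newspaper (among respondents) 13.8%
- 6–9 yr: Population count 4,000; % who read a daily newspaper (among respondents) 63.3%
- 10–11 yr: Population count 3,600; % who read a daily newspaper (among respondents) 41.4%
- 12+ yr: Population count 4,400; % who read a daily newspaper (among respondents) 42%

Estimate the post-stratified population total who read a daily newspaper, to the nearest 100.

12,200

Apply each group's respondent rate to its population count:
  0–3 yr: 7,600 × 45.6% = 3465.6
  4–5 yr: 20,400 × 13.8% = 2815.2
  6–9 yr: 4,000 × 63.3% = 2532
  10–11 yr: 3,600 × 41.4% = 1490.4
  12+ yr: 4,400 × 42% = 1848
Estimated total = 12151.2 → 12,200.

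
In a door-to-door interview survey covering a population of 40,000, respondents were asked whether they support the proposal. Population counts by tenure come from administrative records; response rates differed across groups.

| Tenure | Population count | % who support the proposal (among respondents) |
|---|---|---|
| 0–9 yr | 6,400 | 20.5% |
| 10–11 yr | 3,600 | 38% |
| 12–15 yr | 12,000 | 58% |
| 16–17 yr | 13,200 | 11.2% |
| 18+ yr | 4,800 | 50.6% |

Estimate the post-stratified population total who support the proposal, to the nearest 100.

Estimated count per cell = population count × respondent percentage:
  0–9 yr: 6,400 × 20.5% = 1312
  10–11 yr: 3,600 × 38% = 1368
  12–15 yr: 12,000 × 58% = 6960
  16–17 yr: 13,200 × 11.2% = 1478.4
  18+ yr: 4,800 × 50.6% = 2428.8
Estimated total = 13547.2 → 13,500.

13,500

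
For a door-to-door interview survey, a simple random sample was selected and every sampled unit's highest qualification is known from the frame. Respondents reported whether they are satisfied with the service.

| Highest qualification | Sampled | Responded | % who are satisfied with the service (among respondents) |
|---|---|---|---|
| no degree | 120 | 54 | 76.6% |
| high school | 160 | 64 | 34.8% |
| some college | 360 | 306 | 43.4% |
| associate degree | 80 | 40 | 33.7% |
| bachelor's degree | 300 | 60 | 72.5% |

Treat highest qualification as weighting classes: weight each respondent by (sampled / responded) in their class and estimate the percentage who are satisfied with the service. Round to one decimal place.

53.8%

Class response rates: no degree 54/120 = 45%, high school 64/160 = 40%, some college 306/360 = 85%, associate degree 40/80 = 50%, bachelor's degree 60/300 = 20%.
With weight = n_sampled/n_responded per class, the weighted class total is n_sampled:
  no degree: 120 × 76.6 = 9192
  high school: 160 × 34.8 = 5568
  some college: 360 × 43.4 = 15,624
  associate degree: 80 × 33.7 = 2696
  bachelor's degree: 300 × 72.5 = 21,750
Adjusted estimate = 54,830 / 1,020 = 53.7549 → 53.8%.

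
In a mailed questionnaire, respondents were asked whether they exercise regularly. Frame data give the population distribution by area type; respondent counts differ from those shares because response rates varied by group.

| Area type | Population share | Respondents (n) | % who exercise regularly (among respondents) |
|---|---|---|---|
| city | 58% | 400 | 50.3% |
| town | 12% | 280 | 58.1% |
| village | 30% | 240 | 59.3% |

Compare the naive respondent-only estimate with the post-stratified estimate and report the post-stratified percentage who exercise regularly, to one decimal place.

53.9%

Naive respondent-only estimate (weights = respondent counts):
  (400/920)×50.3 + (280/920)×58.1 + (240/920)×59.3 = 55.0217%
Post-stratifying to population shares instead:
  0.58×50.3 + 0.12×58.1 + 0.3×59.3 = 53.936%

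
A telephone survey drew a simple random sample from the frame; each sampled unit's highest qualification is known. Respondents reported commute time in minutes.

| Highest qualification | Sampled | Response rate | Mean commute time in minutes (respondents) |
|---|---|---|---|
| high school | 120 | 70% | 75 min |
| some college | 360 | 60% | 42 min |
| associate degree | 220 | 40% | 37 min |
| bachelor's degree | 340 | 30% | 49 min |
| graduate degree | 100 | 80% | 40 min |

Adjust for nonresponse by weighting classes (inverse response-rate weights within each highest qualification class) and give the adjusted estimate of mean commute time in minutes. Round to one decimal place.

Inverse-response-rate weighting restores each class to its sampled count, so class totals weight by n_sampled:
  high school: 120 × 75 = 9000
  some college: 360 × 42 = 15,120
  associate degree: 220 × 37 = 8140
  bachelor's degree: 340 × 49 = 16,660
  graduate degree: 100 × 40 = 4000
Adjusted estimate = 52,920 / 1,140 = 46.4211 → 46.4.

46.4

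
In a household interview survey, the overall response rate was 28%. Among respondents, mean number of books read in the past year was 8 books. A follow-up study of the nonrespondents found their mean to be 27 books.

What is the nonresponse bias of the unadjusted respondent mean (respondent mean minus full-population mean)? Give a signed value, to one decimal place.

Nonresponse fraction = 1 − 0.28 = 0.72.
Bias = (nonresponse fraction) × (respondent mean − nonrespondent mean)
     = 0.72 × (8 − 27) = 0.72 × -19 = -13.68.

-13.7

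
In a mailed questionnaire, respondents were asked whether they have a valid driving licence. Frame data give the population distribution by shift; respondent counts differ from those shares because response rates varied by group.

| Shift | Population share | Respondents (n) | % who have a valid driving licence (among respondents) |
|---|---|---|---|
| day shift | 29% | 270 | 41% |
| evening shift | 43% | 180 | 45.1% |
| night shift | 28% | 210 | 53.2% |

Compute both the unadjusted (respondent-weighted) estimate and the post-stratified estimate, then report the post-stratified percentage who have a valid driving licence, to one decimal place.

Unadjusted (pooled respondent) estimate weights by respondent counts:
  (270/660)×41 + (180/660)×45.1 + (210/660)×53.2 = 46%
Reweighting by population shift shares:
  0.29×41 + 0.43×45.1 + 0.28×53.2 = 46.179%

46.2%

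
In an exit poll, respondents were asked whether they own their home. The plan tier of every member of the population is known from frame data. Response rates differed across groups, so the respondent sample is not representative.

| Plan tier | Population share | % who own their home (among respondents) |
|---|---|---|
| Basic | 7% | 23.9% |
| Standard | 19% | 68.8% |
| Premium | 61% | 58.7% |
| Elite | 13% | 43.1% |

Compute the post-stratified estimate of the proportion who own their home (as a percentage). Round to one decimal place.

Post-stratification weights by population share, not respondent share:
  Basic: 0.07 × 23.9 = 1.673
  Standard: 0.19 × 68.8 = 13.072
  Premium: 0.61 × 58.7 = 35.807
  Elite: 0.13 × 43.1 = 5.603
Post-stratified estimate = 56.155 → 56.2%.

56.2%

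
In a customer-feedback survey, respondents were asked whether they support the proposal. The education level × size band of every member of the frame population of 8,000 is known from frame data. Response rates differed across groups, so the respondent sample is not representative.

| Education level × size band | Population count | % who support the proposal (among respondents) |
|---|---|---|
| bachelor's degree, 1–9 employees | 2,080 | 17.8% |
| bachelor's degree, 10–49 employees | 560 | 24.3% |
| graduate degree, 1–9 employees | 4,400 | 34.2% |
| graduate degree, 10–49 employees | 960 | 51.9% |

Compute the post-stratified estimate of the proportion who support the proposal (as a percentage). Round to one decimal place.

31.4%

Weight each group's respondent value by its population share:
  bachelor's degree, 1–9 employees: (2,080/8,000) × 17.8 = 4.628
  bachelor's degree, 10–49 employees: (560/8,000) × 24.3 = 1.701
  graduate degree, 1–9 employees: (4,400/8,000) × 34.2 = 18.81
  graduate degree, 10–49 employees: (960/8,000) × 51.9 = 6.228
Post-stratified estimate = 31.367 → 31.4%.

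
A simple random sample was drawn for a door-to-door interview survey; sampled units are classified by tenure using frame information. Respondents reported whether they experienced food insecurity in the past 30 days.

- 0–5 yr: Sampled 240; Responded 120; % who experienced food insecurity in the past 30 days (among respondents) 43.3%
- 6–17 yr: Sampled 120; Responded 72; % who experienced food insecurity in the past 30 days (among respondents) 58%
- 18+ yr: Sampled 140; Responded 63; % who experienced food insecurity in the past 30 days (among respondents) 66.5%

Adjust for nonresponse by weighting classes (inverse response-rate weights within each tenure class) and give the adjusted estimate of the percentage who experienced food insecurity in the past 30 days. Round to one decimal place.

53.3%

Class response rates: 0–5 yr 120/240 = 50%, 6–17 yr 72/120 = 60%, 18+ yr 63/140 = 45%.
Weighting each respondent by the inverse class response rate inflates each class back to its sampled size, so the class weight is n_sampled:
  0–5 yr: 240 × 43.3 = 10,392
  6–17 yr: 120 × 58 = 6960
  18+ yr: 140 × 66.5 = 9310
Adjusted estimate = 26,662 / 500 = 53.324 → 53.3%.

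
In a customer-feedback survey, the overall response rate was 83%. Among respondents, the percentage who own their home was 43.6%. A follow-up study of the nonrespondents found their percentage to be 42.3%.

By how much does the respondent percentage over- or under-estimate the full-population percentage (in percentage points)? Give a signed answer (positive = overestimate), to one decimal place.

+0.2 percentage points

Nonresponse fraction = 1 − 0.83 = 0.17.
Bias = (nonresponse fraction) × (respondent percentage − nonrespondent percentage)
     = 0.17 × (43.6 − 42.3) = 0.17 × 1.3 = 0.221.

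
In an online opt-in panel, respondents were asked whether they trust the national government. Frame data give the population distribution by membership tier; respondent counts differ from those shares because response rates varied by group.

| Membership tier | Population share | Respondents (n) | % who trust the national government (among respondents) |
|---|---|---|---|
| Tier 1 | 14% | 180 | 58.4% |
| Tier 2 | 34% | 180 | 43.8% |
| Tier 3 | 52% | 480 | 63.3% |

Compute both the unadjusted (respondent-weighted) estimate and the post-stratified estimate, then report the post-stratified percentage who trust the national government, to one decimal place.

56.0%

Without adjustment, the pooled respondent share is:
  (180/840)×58.4 + (180/840)×43.8 + (480/840)×63.3 = 58.0714%
Post-stratified estimate weights by population shares:
  0.14×58.4 + 0.34×43.8 + 0.52×63.3 = 55.984%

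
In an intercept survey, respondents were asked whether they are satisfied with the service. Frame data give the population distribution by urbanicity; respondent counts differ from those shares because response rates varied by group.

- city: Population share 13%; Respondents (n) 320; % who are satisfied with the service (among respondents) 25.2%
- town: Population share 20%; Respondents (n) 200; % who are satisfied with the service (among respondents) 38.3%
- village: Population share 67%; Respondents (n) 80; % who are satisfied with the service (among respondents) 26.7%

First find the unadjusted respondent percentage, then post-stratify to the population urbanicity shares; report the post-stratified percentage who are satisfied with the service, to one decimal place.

Unadjusted (pooled respondent) estimate weights by respondent counts:
  (320/600)×25.2 + (200/600)×38.3 + (80/600)×26.7 = 29.7667%
Post-stratified estimate weights by population shares:
  0.13×25.2 + 0.2×38.3 + 0.67×26.7 = 28.825%

28.8%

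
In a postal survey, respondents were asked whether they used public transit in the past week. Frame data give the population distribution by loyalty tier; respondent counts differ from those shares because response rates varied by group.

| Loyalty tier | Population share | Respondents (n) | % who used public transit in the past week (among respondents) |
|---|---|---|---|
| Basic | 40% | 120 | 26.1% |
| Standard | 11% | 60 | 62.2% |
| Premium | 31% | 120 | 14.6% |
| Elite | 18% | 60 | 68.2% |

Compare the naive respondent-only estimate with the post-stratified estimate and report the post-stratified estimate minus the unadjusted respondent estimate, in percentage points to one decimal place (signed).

-1.2 percentage points

Without adjustment, the pooled respondent share is:
  (120/360)×26.1 + (60/360)×62.2 + (120/360)×14.6 + (60/360)×68.2 = 35.3%
Post-stratified estimate weights by population shares:
  0.4×26.1 + 0.11×62.2 + 0.31×14.6 + 0.18×68.2 = 34.084%
Difference = 34.084 − 35.3 = -1.216 pp.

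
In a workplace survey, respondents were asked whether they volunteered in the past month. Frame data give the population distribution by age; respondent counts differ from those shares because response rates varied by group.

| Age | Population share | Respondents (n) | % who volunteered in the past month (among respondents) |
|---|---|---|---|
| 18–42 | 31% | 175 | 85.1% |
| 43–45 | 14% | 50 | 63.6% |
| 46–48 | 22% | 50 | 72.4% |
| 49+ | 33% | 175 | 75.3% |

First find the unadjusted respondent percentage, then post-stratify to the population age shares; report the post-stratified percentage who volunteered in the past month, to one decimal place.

76.1%

Unadjusted (pooled respondent) estimate weights by respondent counts:
  (175/450)×85.1 + (50/450)×63.6 + (50/450)×72.4 + (175/450)×75.3 = 77.4889%
Post-stratifying to population shares instead:
  0.31×85.1 + 0.14×63.6 + 0.22×72.4 + 0.33×75.3 = 76.062%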